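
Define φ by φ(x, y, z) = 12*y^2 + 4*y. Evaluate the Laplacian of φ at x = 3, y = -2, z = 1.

24

∂²φ/∂x² = 0
∂²φ/∂y² = 24
∂²φ/∂z² = 0
∇²φ = 24
At (3, -2, 1): 24.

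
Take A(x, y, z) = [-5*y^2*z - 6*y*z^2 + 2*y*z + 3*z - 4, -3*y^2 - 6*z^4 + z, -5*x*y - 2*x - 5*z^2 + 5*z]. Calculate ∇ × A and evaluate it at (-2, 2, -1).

(∇×A)₁ = ∂A₃/∂y − ∂A₂/∂z = -5*x + 24*z^3 - 1
(∇×A)₂ = ∂A₁/∂z − ∂A₃/∂x = -5*y^2 - 12*y*z + 7*y + 5
(∇×A)₃ = ∂A₂/∂x − ∂A₁/∂y = 10*y*z + 6*z^2 - 2*z
∇×A = (-5*x + 24*z^3 - 1, -5*y^2 - 12*y*z + 7*y + 5, 10*y*z + 6*z^2 - 2*z)
At (-2, 2, -1): (-15, 23, -12).

(-15, 23, -12)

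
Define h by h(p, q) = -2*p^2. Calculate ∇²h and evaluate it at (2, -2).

-4

∂²h/∂p² = -4
∂²h/∂q² = 0
∇²h = -4
At (2, -2): -4.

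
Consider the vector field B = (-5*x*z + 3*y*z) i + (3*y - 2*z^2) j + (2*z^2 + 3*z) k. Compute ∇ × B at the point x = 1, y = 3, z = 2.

(8, 4, -6)

(∇×B)₁ = ∂B₃/∂y − ∂B₂/∂z = 4*z
(∇×B)₂ = ∂B₁/∂z − ∂B₃/∂x = -5*x + 3*y
(∇×B)₃ = ∂B₂/∂x − ∂B₁/∂y = -3*z
∇×B = (4*z, -5*x + 3*y, -3*z)
At (1, 3, 2): (8, 4, -6).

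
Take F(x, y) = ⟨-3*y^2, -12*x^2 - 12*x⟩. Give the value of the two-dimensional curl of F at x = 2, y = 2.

-48

∂F₂/∂x = -24*x - 12
∂F₁/∂y = -6*y
Scalar curl = -24*x + 6*y - 12
At (2, 2): -48.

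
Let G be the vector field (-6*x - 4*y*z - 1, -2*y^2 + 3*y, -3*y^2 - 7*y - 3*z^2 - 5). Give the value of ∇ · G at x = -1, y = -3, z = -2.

∂G₁/∂x = -6
∂G₂/∂y = -4*y + 3
∂G₃/∂z = -6*z
∇·G = -4*y - 6*z - 3
At (-1, -3, -2): 21.

21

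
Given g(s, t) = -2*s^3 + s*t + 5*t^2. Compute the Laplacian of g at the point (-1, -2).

∂²g/∂s² = -12*s
∂²g/∂t² = 10
∇²g = -12*s + 10
At (-1, -2): 22.

22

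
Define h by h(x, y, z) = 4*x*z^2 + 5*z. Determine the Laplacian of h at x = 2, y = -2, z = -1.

∂²h/∂x² = 0
∂²h/∂y² = 0
∂²h/∂z² = 8*x
∇²h = 8*x
At (2, -2, -1): 16.

16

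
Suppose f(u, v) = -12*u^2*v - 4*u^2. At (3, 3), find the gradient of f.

(-240, -108)

∂f/∂u = -24*u*v - 8*u
∂f/∂v = -12*u^2
∇f = (-24*u*v - 8*u, -12*u^2)
At (3, 3): (-240, -108).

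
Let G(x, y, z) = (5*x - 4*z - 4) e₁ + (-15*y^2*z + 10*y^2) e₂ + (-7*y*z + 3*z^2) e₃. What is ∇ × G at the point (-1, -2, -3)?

(∇×G)₁ = ∂G₃/∂y − ∂G₂/∂z = 15*y^2 - 7*z
(∇×G)₂ = ∂G₁/∂z − ∂G₃/∂x = -4
(∇×G)₃ = ∂G₂/∂x − ∂G₁/∂y = 0
∇×G = (15*y^2 - 7*z, -4, 0)
At (-1, -2, -3): (81, -4, 0).

(81, -4, 0)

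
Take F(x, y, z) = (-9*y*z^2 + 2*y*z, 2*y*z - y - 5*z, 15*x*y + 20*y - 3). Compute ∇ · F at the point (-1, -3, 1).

∂F₁/∂x = 0
∂F₂/∂y = 2*z - 1
∂F₃/∂z = 0
∇·F = 2*z - 1
At (-1, -3, 1): 1.

1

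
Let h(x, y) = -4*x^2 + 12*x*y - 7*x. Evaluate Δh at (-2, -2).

∂²h/∂x² = -8
∂²h/∂y² = 0
∇²h = -8
At (-2, -2): -8.

-8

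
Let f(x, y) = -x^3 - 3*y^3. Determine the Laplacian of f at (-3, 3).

∂²f/∂x² = -6*x
∂²f/∂y² = -18*y
∇²f = -6*x - 18*y
At (-3, 3): -36.

-36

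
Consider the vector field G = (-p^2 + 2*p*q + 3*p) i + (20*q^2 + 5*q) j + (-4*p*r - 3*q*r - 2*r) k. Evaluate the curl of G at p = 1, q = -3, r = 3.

(∇×G)₁ = ∂G₃/∂q − ∂G₂/∂r = -3*r
(∇×G)₂ = ∂G₁/∂r − ∂G₃/∂p = 4*r
(∇×G)₃ = ∂G₂/∂p − ∂G₁/∂q = -2*p
∇×G = (-3*r, 4*r, -2*p)
At (1, -3, 3): (-9, 12, -2).

(-9, 12, -2)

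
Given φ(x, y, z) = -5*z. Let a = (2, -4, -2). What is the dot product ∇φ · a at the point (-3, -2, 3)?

∂φ/∂x = 0
∂φ/∂y = 0
∂φ/∂z = -5
∇φ at (-3, -2, 3) = (0, 0, -5)
∇φ · a = (0)(2) + (0)(-4) + (-5)(-2) = 10

10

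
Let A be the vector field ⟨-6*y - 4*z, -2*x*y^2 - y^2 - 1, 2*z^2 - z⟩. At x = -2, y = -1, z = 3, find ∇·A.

5

∂A₁/∂x = 0
∂A₂/∂y = -4*x*y - 2*y
∂A₃/∂z = 4*z - 1
∇·A = -4*x*y - 2*y + 4*z - 1
At (-2, -1, 3): 5.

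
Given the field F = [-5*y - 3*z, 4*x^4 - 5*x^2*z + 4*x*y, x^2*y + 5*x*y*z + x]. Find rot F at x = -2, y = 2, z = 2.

(∇×F)₁ = ∂F₃/∂y − ∂F₂/∂z = 6*x^2 + 5*x*z
(∇×F)₂ = ∂F₁/∂z − ∂F₃/∂x = -2*x*y - 5*y*z - 4
(∇×F)₃ = ∂F₂/∂x − ∂F₁/∂y = 16*x^3 - 10*x*z + 4*y + 5
∇×F = (6*x^2 + 5*x*z, -2*x*y - 5*y*z - 4, 16*x^3 - 10*x*z + 4*y + 5)
At (-2, 2, 2): (4, -16, -75).

(4, -16, -75)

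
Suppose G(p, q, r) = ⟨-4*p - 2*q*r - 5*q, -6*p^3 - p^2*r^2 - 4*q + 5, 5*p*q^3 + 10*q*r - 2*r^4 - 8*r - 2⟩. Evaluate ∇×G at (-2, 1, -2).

(∇×G)₁ = ∂G₃/∂q − ∂G₂/∂r = 2*p^2*r + 15*p*q^2 + 10*r
(∇×G)₂ = ∂G₁/∂r − ∂G₃/∂p = -5*q^3 - 2*q
(∇×G)₃ = ∂G₂/∂p − ∂G₁/∂q = -18*p^2 - 2*p*r^2 + 2*r + 5
∇×G = (2*p^2*r + 15*p*q^2 + 10*r, -5*q^3 - 2*q, -18*p^2 - 2*p*r^2 + 2*r + 5)
At (-2, 1, -2): (-66, -7, -55).

(-66, -7, -55)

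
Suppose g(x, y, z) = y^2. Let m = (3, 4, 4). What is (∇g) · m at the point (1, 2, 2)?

16

∂g/∂x = 0
∂g/∂y = 2*y
∂g/∂z = 0
∇g at (1, 2, 2) = (0, 4, 0)
∇g · m = (0)(3) + (4)(4) + (0)(4) = 16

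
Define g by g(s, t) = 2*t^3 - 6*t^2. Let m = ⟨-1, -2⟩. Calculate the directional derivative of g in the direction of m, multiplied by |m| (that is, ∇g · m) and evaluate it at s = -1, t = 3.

∂g/∂s = 0
∂g/∂t = 6*t^2 - 12*t
∇g at (-1, 3) = (0, 18)
∇g · m = (0)(-1) + (18)(-2) = -36

-36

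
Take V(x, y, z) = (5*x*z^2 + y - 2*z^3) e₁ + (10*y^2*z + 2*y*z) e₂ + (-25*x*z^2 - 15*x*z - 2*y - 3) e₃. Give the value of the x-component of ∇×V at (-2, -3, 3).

(∇×V)_1 = ∂V₃/∂y − ∂V₂/∂z
= -2 − (10*y^2 + 2*y)
= -10*y^2 - 2*y - 2
At (-2, -3, 3): -86.

-86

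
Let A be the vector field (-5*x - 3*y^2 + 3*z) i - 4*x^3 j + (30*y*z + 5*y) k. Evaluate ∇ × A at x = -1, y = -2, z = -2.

(∇×A)₁ = ∂A₃/∂y − ∂A₂/∂z = 30*z + 5
(∇×A)₂ = ∂A₁/∂z − ∂A₃/∂x = 3
(∇×A)₃ = ∂A₂/∂x − ∂A₁/∂y = -12*x^2 + 6*y
∇×A = (30*z + 5, 3, -12*x^2 + 6*y)
At (-1, -2, -2): (-55, 3, -24).

(-55, 3, -24)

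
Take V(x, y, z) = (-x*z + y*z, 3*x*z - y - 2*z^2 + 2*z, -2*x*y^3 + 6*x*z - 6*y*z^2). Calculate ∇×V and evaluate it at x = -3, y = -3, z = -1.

(159, -48, -2)

(∇×V)₁ = ∂V₃/∂y − ∂V₂/∂z = -6*x*y^2 - 3*x - 6*z^2 + 4*z - 2
(∇×V)₂ = ∂V₁/∂z − ∂V₃/∂x = -x + 2*y^3 + y - 6*z
(∇×V)₃ = ∂V₂/∂x − ∂V₁/∂y = 2*z
∇×V = (-6*x*y^2 - 3*x - 6*z^2 + 4*z - 2, -x + 2*y^3 + y - 6*z, 2*z)
At (-3, -3, -1): (159, -48, -2).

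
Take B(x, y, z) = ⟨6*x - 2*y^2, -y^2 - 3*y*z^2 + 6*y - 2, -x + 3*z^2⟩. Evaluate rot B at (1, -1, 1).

(-6, 1, -4)

(∇×B)₁ = ∂B₃/∂y − ∂B₂/∂z = 6*y*z
(∇×B)₂ = ∂B₁/∂z − ∂B₃/∂x = 1
(∇×B)₃ = ∂B₂/∂x − ∂B₁/∂y = 4*y
∇×B = (6*y*z, 1, 4*y)
At (1, -1, 1): (-6, 1, -4).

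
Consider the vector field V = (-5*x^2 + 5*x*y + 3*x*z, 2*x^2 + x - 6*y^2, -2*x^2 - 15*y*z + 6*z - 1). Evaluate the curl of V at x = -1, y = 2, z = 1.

(-15, -7, 2)

(∇×V)₁ = ∂V₃/∂y − ∂V₂/∂z = -15*z
(∇×V)₂ = ∂V₁/∂z − ∂V₃/∂x = 7*x
(∇×V)₃ = ∂V₂/∂x − ∂V₁/∂y = -x + 1
∇×V = (-15*z, 7*x, -x + 1)
At (-1, 2, 1): (-15, -7, 2).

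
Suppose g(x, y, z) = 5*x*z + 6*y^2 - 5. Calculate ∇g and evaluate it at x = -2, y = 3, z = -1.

(-5, 36, -10)

∂g/∂x = 5*z
∂g/∂y = 12*y
∂g/∂z = 5*x
∇g = (5*z, 12*y, 5*x)
At (-2, 3, -1): (-5, 36, -10).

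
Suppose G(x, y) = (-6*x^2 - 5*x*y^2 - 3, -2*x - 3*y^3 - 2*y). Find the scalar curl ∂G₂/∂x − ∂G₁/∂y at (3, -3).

∂G₂/∂x = -2
∂G₁/∂y = -10*x*y
Scalar curl = 10*x*y - 2
At (3, -3): -92.

-92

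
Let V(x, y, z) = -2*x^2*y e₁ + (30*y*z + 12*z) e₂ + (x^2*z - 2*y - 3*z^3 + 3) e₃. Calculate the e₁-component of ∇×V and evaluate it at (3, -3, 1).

(∇×V)_1 = ∂V₃/∂y − ∂V₂/∂z
= -2 − (30*y + 12)
= -30*y - 14
At (3, -3, 1): 76.

76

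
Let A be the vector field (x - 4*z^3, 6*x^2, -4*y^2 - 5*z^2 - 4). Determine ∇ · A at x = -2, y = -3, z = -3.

∂A₁/∂x = 1
∂A₂/∂y = 0
∂A₃/∂z = -10*z
∇·A = -10*z + 1
At (-2, -3, -3): 31.

31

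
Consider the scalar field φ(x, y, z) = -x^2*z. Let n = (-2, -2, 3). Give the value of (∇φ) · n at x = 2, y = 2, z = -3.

∂φ/∂x = -2*x*z
∂φ/∂y = 0
∂φ/∂z = -x^2
∇φ at (2, 2, -3) = (12, 0, -4)
∇φ · n = (12)(-2) + (0)(-2) + (-4)(3) = -36

-36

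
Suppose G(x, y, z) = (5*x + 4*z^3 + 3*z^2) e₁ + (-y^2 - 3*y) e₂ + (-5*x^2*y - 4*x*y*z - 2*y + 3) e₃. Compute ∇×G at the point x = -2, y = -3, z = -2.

(-38, 120, 0)

(∇×G)₁ = ∂G₃/∂y − ∂G₂/∂z = -5*x^2 - 4*x*z - 2
(∇×G)₂ = ∂G₁/∂z − ∂G₃/∂x = 10*x*y + 4*y*z + 12*z^2 + 6*z
(∇×G)₃ = ∂G₂/∂x − ∂G₁/∂y = 0
∇×G = (-5*x^2 - 4*x*z - 2, 10*x*y + 4*y*z + 12*z^2 + 6*z, 0)
At (-2, -3, -2): (-38, 120, 0).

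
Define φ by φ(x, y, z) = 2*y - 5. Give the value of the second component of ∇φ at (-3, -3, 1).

2

(∇φ)_2 = ∂φ/∂y = 2
At (-3, -3, 1): 2.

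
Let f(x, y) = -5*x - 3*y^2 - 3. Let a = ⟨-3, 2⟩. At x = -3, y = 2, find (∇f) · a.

-9

∂f/∂x = -5
∂f/∂y = -6*y
∇f at (-3, 2) = (-5, -12)
∇f · a = (-5)(-3) + (-12)(2) = -9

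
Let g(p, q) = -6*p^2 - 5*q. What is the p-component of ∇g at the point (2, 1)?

(∇g)_1 = ∂g/∂p = -12*p
At (2, 1): -24.

-24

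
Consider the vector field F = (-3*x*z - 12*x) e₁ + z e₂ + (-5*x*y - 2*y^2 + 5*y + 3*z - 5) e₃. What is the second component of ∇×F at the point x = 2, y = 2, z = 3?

4

(∇×F)_2 = ∂F₁/∂z − ∂F₃/∂x
= -3*x − (-5*y)
= -3*x + 5*y
At (2, 2, 3): 4.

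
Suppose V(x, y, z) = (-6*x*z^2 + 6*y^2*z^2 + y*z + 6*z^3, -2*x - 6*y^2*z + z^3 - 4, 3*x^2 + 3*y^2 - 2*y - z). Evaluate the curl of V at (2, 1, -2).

(-2, 85, -48)

(∇×V)₁ = ∂V₃/∂y − ∂V₂/∂z = 6*y^2 + 6*y - 3*z^2 - 2
(∇×V)₂ = ∂V₁/∂z − ∂V₃/∂x = -12*x*z - 6*x + 12*y^2*z + y + 18*z^2
(∇×V)₃ = ∂V₂/∂x − ∂V₁/∂y = -12*y*z^2 - z - 2
∇×V = (6*y^2 + 6*y - 3*z^2 - 2, -12*x*z - 6*x + 12*y^2*z + y + 18*z^2, -12*y*z^2 - z - 2)
At (2, 1, -2): (-2, 85, -48).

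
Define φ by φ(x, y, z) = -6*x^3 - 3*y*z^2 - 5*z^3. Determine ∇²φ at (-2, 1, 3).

∂²φ/∂x² = -36*x
∂²φ/∂y² = 0
∂²φ/∂z² = -6*(y + 5*z)
∇²φ = -36*x - 6*y - 30*z
At (-2, 1, 3): -24.

-24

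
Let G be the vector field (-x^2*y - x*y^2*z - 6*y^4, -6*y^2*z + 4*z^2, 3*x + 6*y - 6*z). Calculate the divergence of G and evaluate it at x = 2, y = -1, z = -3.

-35

∂G₁/∂x = -2*x*y - y^2*z
∂G₂/∂y = -12*y*z
∂G₃/∂z = -6
∇·G = -2*x*y - y^2*z - 12*y*z - 6
At (2, -1, -3): -35.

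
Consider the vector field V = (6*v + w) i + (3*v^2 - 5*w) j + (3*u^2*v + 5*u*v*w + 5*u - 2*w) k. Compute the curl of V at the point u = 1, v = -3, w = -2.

(-2, -16, -6)

(∇×V)₁ = ∂V₃/∂v − ∂V₂/∂w = 3*u^2 + 5*u*w + 5
(∇×V)₂ = ∂V₁/∂w − ∂V₃/∂u = -6*u*v - 5*v*w - 4
(∇×V)₃ = ∂V₂/∂u − ∂V₁/∂v = -6
∇×V = (3*u^2 + 5*u*w + 5, -6*u*v - 5*v*w - 4, -6)
At (1, -3, -2): (-2, -16, -6).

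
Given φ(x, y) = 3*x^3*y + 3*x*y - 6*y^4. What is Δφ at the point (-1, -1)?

-54

∂²φ/∂x² = 18*x*y
∂²φ/∂y² = -72*y^2
∇²φ = 18*x*y - 72*y^2
At (-1, -1): -54.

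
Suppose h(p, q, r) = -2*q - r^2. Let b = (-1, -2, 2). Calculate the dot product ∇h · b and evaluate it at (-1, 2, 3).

-8

∂h/∂p = 0
∂h/∂q = -2
∂h/∂r = -2*r
∇h at (-1, 2, 3) = (0, -2, -6)
∇h · b = (0)(-1) + (-2)(-2) + (-6)(2) = -8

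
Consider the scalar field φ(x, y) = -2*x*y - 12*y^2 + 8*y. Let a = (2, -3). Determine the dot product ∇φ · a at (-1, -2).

∂φ/∂x = -2*y
∂φ/∂y = -2*x - 24*y + 8
∇φ at (-1, -2) = (4, 58)
∇φ · a = (4)(2) + (58)(-3) = -166

-166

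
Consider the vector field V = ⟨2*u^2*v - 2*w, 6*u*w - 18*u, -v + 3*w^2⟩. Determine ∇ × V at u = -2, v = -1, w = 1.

(11, -2, -20)

(∇×V)₁ = ∂V₃/∂v − ∂V₂/∂w = -6*u - 1
(∇×V)₂ = ∂V₁/∂w − ∂V₃/∂u = -2
(∇×V)₃ = ∂V₂/∂u − ∂V₁/∂v = -2*u^2 + 6*w - 18
∇×V = (-6*u - 1, -2, -2*u^2 + 6*w - 18)
At (-2, -1, 1): (11, -2, -20).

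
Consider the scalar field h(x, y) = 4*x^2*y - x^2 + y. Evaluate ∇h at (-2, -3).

∂h/∂x = 8*x*y - 2*x
∂h/∂y = 4*x^2 + 1
∇h = (8*x*y - 2*x, 4*x^2 + 1)
At (-2, -3): (52, 17).

(52, 17)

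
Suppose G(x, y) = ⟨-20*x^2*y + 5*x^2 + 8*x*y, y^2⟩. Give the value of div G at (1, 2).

∂G₁/∂x = -40*x*y + 10*x + 8*y
∂G₂/∂y = 2*y
∇·G = -40*x*y + 10*x + 10*y
At (1, 2): -50.

-50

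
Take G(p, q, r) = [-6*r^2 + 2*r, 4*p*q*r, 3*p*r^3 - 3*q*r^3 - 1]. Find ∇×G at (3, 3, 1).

(∇×G)₁ = ∂G₃/∂q − ∂G₂/∂r = -4*p*q - 3*r^3
(∇×G)₂ = ∂G₁/∂r − ∂G₃/∂p = -3*r^3 - 12*r + 2
(∇×G)₃ = ∂G₂/∂p − ∂G₁/∂q = 4*q*r
∇×G = (-4*p*q - 3*r^3, -3*r^3 - 12*r + 2, 4*q*r)
At (3, 3, 1): (-39, -13, 12).

(-39, -13, 12)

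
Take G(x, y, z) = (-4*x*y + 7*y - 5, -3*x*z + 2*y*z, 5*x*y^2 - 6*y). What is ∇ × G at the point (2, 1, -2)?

(∇×G)₁ = ∂G₃/∂y − ∂G₂/∂z = 10*x*y + 3*x - 2*y - 6
(∇×G)₂ = ∂G₁/∂z − ∂G₃/∂x = -5*y^2
(∇×G)₃ = ∂G₂/∂x − ∂G₁/∂y = 4*x - 3*z - 7
∇×G = (10*x*y + 3*x - 2*y - 6, -5*y^2, 4*x - 3*z - 7)
At (2, 1, -2): (18, -5, 7).

(18, -5, 7)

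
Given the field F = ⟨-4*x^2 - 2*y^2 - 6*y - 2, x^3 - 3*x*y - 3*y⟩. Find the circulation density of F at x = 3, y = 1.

34

∂F₂/∂x = 3*x^2 - 3*y
∂F₁/∂y = -4*y - 6
Scalar curl = 3*x^2 + y + 6
At (3, 1): 34.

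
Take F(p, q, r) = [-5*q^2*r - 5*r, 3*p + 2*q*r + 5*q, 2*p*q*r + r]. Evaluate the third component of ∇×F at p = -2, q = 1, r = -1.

-7

(∇×F)_3 = ∂F₂/∂p − ∂F₁/∂q
= 3 − (-10*q*r)
= 10*q*r + 3
At (-2, 1, -1): -7.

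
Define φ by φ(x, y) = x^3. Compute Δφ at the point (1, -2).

6

∂²φ/∂x² = 6*x
∂²φ/∂y² = 0
∇²φ = 6*x
At (1, -2): 6.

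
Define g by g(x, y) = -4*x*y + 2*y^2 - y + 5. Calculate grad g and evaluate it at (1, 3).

∂g/∂x = -4*y
∂g/∂y = -4*x + 4*y - 1
∇g = (-4*y, -4*x + 4*y - 1)
At (1, 3): (-12, 7).

(-12, 7)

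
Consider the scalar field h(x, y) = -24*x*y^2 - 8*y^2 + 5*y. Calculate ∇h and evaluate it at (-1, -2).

(-96, -59)

∂h/∂x = -24*y^2
∂h/∂y = -48*x*y - 16*y + 5
∇h = (-24*y^2, -48*x*y - 16*y + 5)
At (-1, -2): (-96, -59).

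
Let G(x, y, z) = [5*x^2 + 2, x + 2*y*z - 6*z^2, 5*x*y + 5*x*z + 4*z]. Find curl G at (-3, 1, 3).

(∇×G)₁ = ∂G₃/∂y − ∂G₂/∂z = 5*x - 2*y + 12*z
(∇×G)₂ = ∂G₁/∂z − ∂G₃/∂x = -5*y - 5*z
(∇×G)₃ = ∂G₂/∂x − ∂G₁/∂y = 1
∇×G = (5*x - 2*y + 12*z, -5*y - 5*z, 1)
At (-3, 1, 3): (19, -20, 1).

(19, -20, 1)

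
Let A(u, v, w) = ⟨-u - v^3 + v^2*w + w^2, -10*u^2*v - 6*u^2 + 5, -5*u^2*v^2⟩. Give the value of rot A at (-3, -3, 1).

(270, -259, -111)

(∇×A)₁ = ∂A₃/∂v − ∂A₂/∂w = -10*u^2*v
(∇×A)₂ = ∂A₁/∂w − ∂A₃/∂u = 10*u*v^2 + v^2 + 2*w
(∇×A)₃ = ∂A₂/∂u − ∂A₁/∂v = -20*u*v - 12*u + 3*v^2 - 2*v*w
∇×A = (-10*u^2*v, 10*u*v^2 + v^2 + 2*w, -20*u*v - 12*u + 3*v^2 - 2*v*w)
At (-3, -3, 1): (270, -259, -111).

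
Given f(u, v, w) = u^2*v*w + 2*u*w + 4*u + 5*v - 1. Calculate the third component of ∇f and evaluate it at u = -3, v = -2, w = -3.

-24

(∇f)_3 = ∂f/∂w = u^2*v + 2*u
At (-3, -2, -3): -24.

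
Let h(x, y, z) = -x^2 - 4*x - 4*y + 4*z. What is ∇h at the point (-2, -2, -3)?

(0, -4, 4)

∂h/∂x = -2*x - 4
∂h/∂y = -4
∂h/∂z = 4
∇h = (-2*x - 4, -4, 4)
At (-2, -2, -3): (0, -4, 4).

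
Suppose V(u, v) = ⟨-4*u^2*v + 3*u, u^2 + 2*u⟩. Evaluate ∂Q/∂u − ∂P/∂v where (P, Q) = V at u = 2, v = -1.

22

∂V₂/∂u = 2*u + 2
∂V₁/∂v = -4*u^2
Scalar curl = 4*u^2 + 2*u + 2
At (2, -1): 22.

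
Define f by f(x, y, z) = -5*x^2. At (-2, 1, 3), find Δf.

∂²f/∂x² = -10
∂²f/∂y² = 0
∂²f/∂z² = 0
∇²f = -10
At (-2, 1, 3): -10.

-10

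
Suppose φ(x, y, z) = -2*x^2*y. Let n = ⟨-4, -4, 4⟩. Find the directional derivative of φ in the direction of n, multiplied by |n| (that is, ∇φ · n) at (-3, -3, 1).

216

∂φ/∂x = -4*x*y
∂φ/∂y = -2*x^2
∂φ/∂z = 0
∇φ at (-3, -3, 1) = (-36, -18, 0)
∇φ · n = (-36)(-4) + (-18)(-4) + (0)(4) = 216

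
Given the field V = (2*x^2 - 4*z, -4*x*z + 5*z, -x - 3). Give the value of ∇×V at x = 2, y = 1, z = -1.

(∇×V)₁ = ∂V₃/∂y − ∂V₂/∂z = 4*x - 5
(∇×V)₂ = ∂V₁/∂z − ∂V₃/∂x = -3
(∇×V)₃ = ∂V₂/∂x − ∂V₁/∂y = -4*z
∇×V = (4*x - 5, -3, -4*z)
At (2, 1, -1): (3, -3, 4).

(3, -3, 4)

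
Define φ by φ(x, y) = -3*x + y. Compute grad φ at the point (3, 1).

(-3, 1)

∂φ/∂x = -3
∂φ/∂y = 1
∇φ = (-3, 1)
At (3, 1): (-3, 1).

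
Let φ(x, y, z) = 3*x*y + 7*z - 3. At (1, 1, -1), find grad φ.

(3, 3, 7)

∂φ/∂x = 3*y
∂φ/∂y = 3*x
∂φ/∂z = 7
∇φ = (3*y, 3*x, 7)
At (1, 1, -1): (3, 3, 7).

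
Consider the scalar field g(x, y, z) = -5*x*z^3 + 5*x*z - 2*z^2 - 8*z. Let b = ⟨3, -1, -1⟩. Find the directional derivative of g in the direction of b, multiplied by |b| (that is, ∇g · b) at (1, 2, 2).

-19

∂g/∂x = -5*z^3 + 5*z
∂g/∂y = 0
∂g/∂z = -15*x*z^2 + 5*x - 4*z - 8
∇g at (1, 2, 2) = (-30, 0, -71)
∇g · b = (-30)(3) + (0)(-1) + (-71)(-1) = -19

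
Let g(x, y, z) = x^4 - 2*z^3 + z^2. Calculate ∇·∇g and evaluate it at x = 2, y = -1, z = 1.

38

∂²g/∂x² = 12*x^2
∂²g/∂y² = 0
∂²g/∂z² = 2*(-6*z + 1)
∇²g = 12*x^2 - 12*z + 2
At (2, -1, 1): 38.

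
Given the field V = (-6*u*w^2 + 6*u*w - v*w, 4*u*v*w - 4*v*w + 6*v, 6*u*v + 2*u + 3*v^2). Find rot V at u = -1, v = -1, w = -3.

(-20, -37, 9)

(∇×V)₁ = ∂V₃/∂v − ∂V₂/∂w = -4*u*v + 6*u + 10*v
(∇×V)₂ = ∂V₁/∂w − ∂V₃/∂u = -12*u*w + 6*u - 7*v - 2
(∇×V)₃ = ∂V₂/∂u − ∂V₁/∂v = 4*v*w + w
∇×V = (-4*u*v + 6*u + 10*v, -12*u*w + 6*u - 7*v - 2, 4*v*w + w)
At (-1, -1, -3): (-20, -37, 9).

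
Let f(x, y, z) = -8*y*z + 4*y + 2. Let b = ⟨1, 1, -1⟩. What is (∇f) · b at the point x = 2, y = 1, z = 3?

∂f/∂x = 0
∂f/∂y = -8*z + 4
∂f/∂z = -8*y
∇f at (2, 1, 3) = (0, -20, -8)
∇f · b = (0)(1) + (-20)(1) + (-8)(-1) = -12

-12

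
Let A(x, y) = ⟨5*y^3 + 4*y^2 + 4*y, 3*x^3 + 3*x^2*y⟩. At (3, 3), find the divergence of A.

∂A₁/∂x = 0
∂A₂/∂y = 3*x^2
∇·A = 3*x^2
At (3, 3): 27.

27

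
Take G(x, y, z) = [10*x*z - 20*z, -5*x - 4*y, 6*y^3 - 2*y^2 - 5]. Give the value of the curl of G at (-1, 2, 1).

(∇×G)₁ = ∂G₃/∂y − ∂G₂/∂z = 18*y^2 - 4*y
(∇×G)₂ = ∂G₁/∂z − ∂G₃/∂x = 10*x - 20
(∇×G)₃ = ∂G₂/∂x − ∂G₁/∂y = -5
∇×G = (18*y^2 - 4*y, 10*x - 20, -5)
At (-1, 2, 1): (64, -30, -5).

(64, -30, -5)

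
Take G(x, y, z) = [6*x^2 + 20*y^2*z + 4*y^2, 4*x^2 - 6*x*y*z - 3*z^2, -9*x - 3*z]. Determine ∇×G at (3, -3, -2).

(∇×G)₁ = ∂G₃/∂y − ∂G₂/∂z = 6*x*y + 6*z
(∇×G)₂ = ∂G₁/∂z − ∂G₃/∂x = 20*y^2 + 9
(∇×G)₃ = ∂G₂/∂x − ∂G₁/∂y = 8*x - 46*y*z - 8*y
∇×G = (6*x*y + 6*z, 20*y^2 + 9, 8*x - 46*y*z - 8*y)
At (3, -3, -2): (-66, 189, -228).

(-66, 189, -228)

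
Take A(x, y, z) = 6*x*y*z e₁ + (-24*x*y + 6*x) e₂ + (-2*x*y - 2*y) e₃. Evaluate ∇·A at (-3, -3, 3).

18

∂A₁/∂x = 6*y*z
∂A₂/∂y = -24*x
∂A₃/∂z = 0
∇·A = -24*x + 6*y*z
At (-3, -3, 3): 18.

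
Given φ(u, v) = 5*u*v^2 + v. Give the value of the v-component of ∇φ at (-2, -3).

61

(∇φ)_2 = ∂φ/∂v = 10*u*v + 1
At (-2, -3): 61.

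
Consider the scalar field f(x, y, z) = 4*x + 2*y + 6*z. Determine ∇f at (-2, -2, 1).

∂f/∂x = 4
∂f/∂y = 2
∂f/∂z = 6
∇f = (4, 2, 6)
At (-2, -2, 1): (4, 2, 6).

(4, 2, 6)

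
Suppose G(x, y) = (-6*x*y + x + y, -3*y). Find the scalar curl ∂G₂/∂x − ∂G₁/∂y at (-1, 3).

-7

∂G₂/∂x = 0
∂G₁/∂y = -6*x + 1
Scalar curl = 6*x - 1
At (-1, 3): -7.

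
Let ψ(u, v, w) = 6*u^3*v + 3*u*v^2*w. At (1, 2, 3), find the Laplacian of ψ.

90

∂²ψ/∂u² = 36*u*v
∂²ψ/∂v² = 6*u*w
∂²ψ/∂w² = 0
∇²ψ = 36*u*v + 6*u*w
At (1, 2, 3): 90.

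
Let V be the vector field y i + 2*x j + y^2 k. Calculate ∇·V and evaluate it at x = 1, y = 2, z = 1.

0

∂V₁/∂x = 0
∂V₂/∂y = 0
∂V₃/∂z = 0
∇·V = 0
At (1, 2, 1): 0.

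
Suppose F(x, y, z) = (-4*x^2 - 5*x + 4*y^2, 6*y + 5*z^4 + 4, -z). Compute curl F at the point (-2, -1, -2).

(∇×F)₁ = ∂F₃/∂y − ∂F₂/∂z = -20*z^3
(∇×F)₂ = ∂F₁/∂z − ∂F₃/∂x = 0
(∇×F)₃ = ∂F₂/∂x − ∂F₁/∂y = -8*y
∇×F = (-20*z^3, 0, -8*y)
At (-2, -1, -2): (160, 0, 8).

(160, 0, 8)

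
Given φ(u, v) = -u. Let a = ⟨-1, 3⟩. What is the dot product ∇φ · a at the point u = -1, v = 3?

1

∂φ/∂u = -1
∂φ/∂v = 0
∇φ at (-1, 3) = (-1, 0)
∇φ · a = (-1)(-1) + (0)(3) = 1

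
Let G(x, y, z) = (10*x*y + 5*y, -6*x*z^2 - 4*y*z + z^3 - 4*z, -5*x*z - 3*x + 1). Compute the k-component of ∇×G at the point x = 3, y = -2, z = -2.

-59

(∇×G)_3 = ∂G₂/∂x − ∂G₁/∂y
= -6*z^2 − (10*x + 5)
= -10*x - 6*z^2 - 5
At (3, -2, -2): -59.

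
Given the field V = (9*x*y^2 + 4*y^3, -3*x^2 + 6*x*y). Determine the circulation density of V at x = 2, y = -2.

0

∂V₂/∂x = -6*x + 6*y
∂V₁/∂y = 18*x*y + 12*y^2
Scalar curl = -18*x*y - 6*x - 12*y^2 + 6*y
At (2, -2): 0.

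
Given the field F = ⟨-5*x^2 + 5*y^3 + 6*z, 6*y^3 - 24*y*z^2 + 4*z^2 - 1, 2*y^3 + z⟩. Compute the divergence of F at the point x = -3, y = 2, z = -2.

∂F₁/∂x = -10*x
∂F₂/∂y = 18*y^2 - 24*z^2
∂F₃/∂z = 1
∇·F = -10*x + 18*y^2 - 24*z^2 + 1
At (-3, 2, -2): 7.

7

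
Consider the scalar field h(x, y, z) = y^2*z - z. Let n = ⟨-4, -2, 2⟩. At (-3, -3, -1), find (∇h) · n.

∂h/∂x = 0
∂h/∂y = 2*y*z
∂h/∂z = y^2 - 1
∇h at (-3, -3, -1) = (0, 6, 8)
∇h · n = (0)(-4) + (6)(-2) + (8)(2) = 4

4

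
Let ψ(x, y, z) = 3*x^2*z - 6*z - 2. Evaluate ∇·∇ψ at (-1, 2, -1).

-6

∂²ψ/∂x² = 6*z
∂²ψ/∂y² = 0
∂²ψ/∂z² = 0
∇²ψ = 6*z
At (-1, 2, -1): -6.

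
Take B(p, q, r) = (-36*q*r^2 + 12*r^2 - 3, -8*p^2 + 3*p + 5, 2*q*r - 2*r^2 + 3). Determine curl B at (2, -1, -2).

(∇×B)₁ = ∂B₃/∂q − ∂B₂/∂r = 2*r
(∇×B)₂ = ∂B₁/∂r − ∂B₃/∂p = -72*q*r + 24*r
(∇×B)₃ = ∂B₂/∂p − ∂B₁/∂q = -16*p + 36*r^2 + 3
∇×B = (2*r, -72*q*r + 24*r, -16*p + 36*r^2 + 3)
At (2, -1, -2): (-4, -192, 115).

(-4, -192, 115)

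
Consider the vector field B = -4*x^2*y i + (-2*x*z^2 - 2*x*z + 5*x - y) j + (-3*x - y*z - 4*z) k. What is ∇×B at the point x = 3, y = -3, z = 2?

(∇×B)₁ = ∂B₃/∂y − ∂B₂/∂z = 4*x*z + 2*x - z
(∇×B)₂ = ∂B₁/∂z − ∂B₃/∂x = 3
(∇×B)₃ = ∂B₂/∂x − ∂B₁/∂y = 4*x^2 - 2*z^2 - 2*z + 5
∇×B = (4*x*z + 2*x - z, 3, 4*x^2 - 2*z^2 - 2*z + 5)
At (3, -3, 2): (28, 3, 29).

(28, 3, 29)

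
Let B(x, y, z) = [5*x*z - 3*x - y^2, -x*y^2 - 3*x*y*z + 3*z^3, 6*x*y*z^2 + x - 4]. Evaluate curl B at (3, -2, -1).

(∇×B)₁ = ∂B₃/∂y − ∂B₂/∂z = 3*x*y + 6*x*z^2 - 9*z^2
(∇×B)₂ = ∂B₁/∂z − ∂B₃/∂x = 5*x - 6*y*z^2 - 1
(∇×B)₃ = ∂B₂/∂x − ∂B₁/∂y = -y^2 - 3*y*z + 2*y
∇×B = (3*x*y + 6*x*z^2 - 9*z^2, 5*x - 6*y*z^2 - 1, -y^2 - 3*y*z + 2*y)
At (3, -2, -1): (-9, 26, -14).

(-9, 26, -14)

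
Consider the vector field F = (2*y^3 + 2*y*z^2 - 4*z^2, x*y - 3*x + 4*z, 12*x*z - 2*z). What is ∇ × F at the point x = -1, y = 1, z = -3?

(∇×F)₁ = ∂F₃/∂y − ∂F₂/∂z = -4
(∇×F)₂ = ∂F₁/∂z − ∂F₃/∂x = 4*y*z - 20*z
(∇×F)₃ = ∂F₂/∂x − ∂F₁/∂y = -6*y^2 + y - 2*z^2 - 3
∇×F = (-4, 4*y*z - 20*z, -6*y^2 + y - 2*z^2 - 3)
At (-1, 1, -3): (-4, 48, -26).

(-4, 48, -26)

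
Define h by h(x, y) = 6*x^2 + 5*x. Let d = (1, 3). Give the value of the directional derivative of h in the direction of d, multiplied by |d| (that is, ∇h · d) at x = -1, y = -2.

-7

∂h/∂x = 12*x + 5
∂h/∂y = 0
∇h at (-1, -2) = (-7, 0)
∇h · d = (-7)(1) + (0)(3) = -7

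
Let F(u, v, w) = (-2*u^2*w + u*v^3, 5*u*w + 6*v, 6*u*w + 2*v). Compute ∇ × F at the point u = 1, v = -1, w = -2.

(∇×F)₁ = ∂F₃/∂v − ∂F₂/∂w = -5*u + 2
(∇×F)₂ = ∂F₁/∂w − ∂F₃/∂u = -2*u^2 - 6*w
(∇×F)₃ = ∂F₂/∂u − ∂F₁/∂v = -3*u*v^2 + 5*w
∇×F = (-5*u + 2, -2*u^2 - 6*w, -3*u*v^2 + 5*w)
At (1, -1, -2): (-3, 10, -13).

(-3, 10, -13)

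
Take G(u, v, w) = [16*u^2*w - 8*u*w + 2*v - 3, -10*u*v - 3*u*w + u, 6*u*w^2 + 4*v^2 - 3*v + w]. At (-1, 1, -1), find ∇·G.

∂G₁/∂u = 32*u*w - 8*w
∂G₂/∂v = -10*u
∂G₃/∂w = 12*u*w + 1
∇·G = 44*u*w - 10*u - 8*w + 1
At (-1, 1, -1): 63.

63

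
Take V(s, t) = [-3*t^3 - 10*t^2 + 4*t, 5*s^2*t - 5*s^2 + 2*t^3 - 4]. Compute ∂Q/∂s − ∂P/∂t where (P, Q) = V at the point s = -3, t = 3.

77

∂V₂/∂s = 10*s*t - 10*s
∂V₁/∂t = -9*t^2 - 20*t + 4
Scalar curl = 10*s*t - 10*s + 9*t^2 + 20*t - 4
At (-3, 3): 77.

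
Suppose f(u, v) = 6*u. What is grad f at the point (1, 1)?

(6, 0)

∂f/∂u = 6
∂f/∂v = 0
∇f = (6, 0)
At (1, 1): (6, 0).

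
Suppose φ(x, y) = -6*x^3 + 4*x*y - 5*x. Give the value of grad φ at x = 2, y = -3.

∂φ/∂x = -18*x^2 + 4*y - 5
∂φ/∂y = 4*x
∇φ = (-18*x^2 + 4*y - 5, 4*x)
At (2, -3): (-89, 8).

(-89, 8)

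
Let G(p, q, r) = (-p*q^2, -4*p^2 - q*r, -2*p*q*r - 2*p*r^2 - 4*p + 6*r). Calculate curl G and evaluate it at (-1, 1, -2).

(∇×G)₁ = ∂G₃/∂q − ∂G₂/∂r = -2*p*r + q
(∇×G)₂ = ∂G₁/∂r − ∂G₃/∂p = 2*q*r + 2*r^2 + 4
(∇×G)₃ = ∂G₂/∂p − ∂G₁/∂q = 2*p*q - 8*p
∇×G = (-2*p*r + q, 2*q*r + 2*r^2 + 4, 2*p*q - 8*p)
At (-1, 1, -2): (-3, 8, 6).

(-3, 8, 6)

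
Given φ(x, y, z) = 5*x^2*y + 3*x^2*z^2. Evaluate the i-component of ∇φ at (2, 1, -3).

(∇φ)_1 = ∂φ/∂x = 10*x*y + 6*x*z^2
At (2, 1, -3): 128.

128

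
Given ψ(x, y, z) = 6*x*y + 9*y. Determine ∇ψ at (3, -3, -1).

∂ψ/∂x = 6*y
∂ψ/∂y = 6*x + 9
∂ψ/∂z = 0
∇ψ = (6*y, 6*x + 9, 0)
At (3, -3, -1): (-18, 27, 0).

(-18, 27, 0)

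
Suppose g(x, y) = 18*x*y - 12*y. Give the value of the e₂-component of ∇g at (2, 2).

24

(∇g)_2 = ∂g/∂y = 18*x - 12
At (2, 2): 24.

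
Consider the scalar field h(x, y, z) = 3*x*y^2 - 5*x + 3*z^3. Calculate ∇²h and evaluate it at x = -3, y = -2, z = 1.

0

∂²h/∂x² = 0
∂²h/∂y² = 6*x
∂²h/∂z² = 18*z
∇²h = 6*x + 18*z
At (-3, -2, 1): 0.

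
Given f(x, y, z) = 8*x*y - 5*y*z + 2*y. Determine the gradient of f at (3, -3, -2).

(-24, 36, 15)

∂f/∂x = 8*y
∂f/∂y = 8*x - 5*z + 2
∂f/∂z = -5*y
∇f = (8*y, 8*x - 5*z + 2, -5*y)
At (3, -3, -2): (-24, 36, 15).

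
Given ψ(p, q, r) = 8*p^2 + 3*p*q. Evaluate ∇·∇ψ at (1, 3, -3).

∂²ψ/∂p² = 16
∂²ψ/∂q² = 0
∂²ψ/∂r² = 0
∇²ψ = 16
At (1, 3, -3): 16.

16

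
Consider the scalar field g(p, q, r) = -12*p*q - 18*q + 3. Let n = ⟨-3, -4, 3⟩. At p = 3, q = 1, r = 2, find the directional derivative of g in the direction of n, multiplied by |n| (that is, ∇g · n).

∂g/∂p = -12*q
∂g/∂q = -12*p - 18
∂g/∂r = 0
∇g at (3, 1, 2) = (-12, -54, 0)
∇g · n = (-12)(-3) + (-54)(-4) + (0)(3) = 252

252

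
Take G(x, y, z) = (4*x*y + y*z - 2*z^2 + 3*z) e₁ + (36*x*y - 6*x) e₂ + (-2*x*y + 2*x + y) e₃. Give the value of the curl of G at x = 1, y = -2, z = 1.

(∇×G)₁ = ∂G₃/∂y − ∂G₂/∂z = -2*x + 1
(∇×G)₂ = ∂G₁/∂z − ∂G₃/∂x = 3*y - 4*z + 1
(∇×G)₃ = ∂G₂/∂x − ∂G₁/∂y = -4*x + 36*y - z - 6
∇×G = (-2*x + 1, 3*y - 4*z + 1, -4*x + 36*y - z - 6)
At (1, -2, 1): (-1, -9, -83).

(-1, -9, -83)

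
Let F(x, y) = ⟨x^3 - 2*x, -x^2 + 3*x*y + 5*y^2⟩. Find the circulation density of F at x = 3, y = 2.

0

∂F₂/∂x = -2*x + 3*y
∂F₁/∂y = 0
Scalar curl = -2*x + 3*y
At (3, 2): 0.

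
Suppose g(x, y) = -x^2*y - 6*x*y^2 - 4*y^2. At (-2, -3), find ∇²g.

∂²g/∂x² = -2*y
∂²g/∂y² = -4*(3*x + 2)
∇²g = -12*x - 2*y - 8
At (-2, -3): 22.

22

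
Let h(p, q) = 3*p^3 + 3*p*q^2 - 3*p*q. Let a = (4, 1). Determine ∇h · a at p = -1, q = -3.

201

∂h/∂p = 9*p^2 + 3*q^2 - 3*q
∂h/∂q = 6*p*q - 3*p
∇h at (-1, -3) = (45, 21)
∇h · a = (45)(4) + (21)(1) = 201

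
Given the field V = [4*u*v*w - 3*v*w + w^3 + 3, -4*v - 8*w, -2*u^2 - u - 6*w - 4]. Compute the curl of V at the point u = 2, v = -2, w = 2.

(∇×V)₁ = ∂V₃/∂v − ∂V₂/∂w = 8
(∇×V)₂ = ∂V₁/∂w − ∂V₃/∂u = 4*u*v + 4*u - 3*v + 3*w^2 + 1
(∇×V)₃ = ∂V₂/∂u − ∂V₁/∂v = -4*u*w + 3*w
∇×V = (8, 4*u*v + 4*u - 3*v + 3*w^2 + 1, -4*u*w + 3*w)
At (2, -2, 2): (8, 11, -10).

(8, 11, -10)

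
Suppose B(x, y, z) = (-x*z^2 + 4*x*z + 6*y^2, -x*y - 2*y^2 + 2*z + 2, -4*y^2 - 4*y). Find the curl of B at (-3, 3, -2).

(∇×B)₁ = ∂B₃/∂y − ∂B₂/∂z = -8*y - 6
(∇×B)₂ = ∂B₁/∂z − ∂B₃/∂x = -2*x*z + 4*x
(∇×B)₃ = ∂B₂/∂x − ∂B₁/∂y = -13*y
∇×B = (-8*y - 6, -2*x*z + 4*x, -13*y)
At (-3, 3, -2): (-30, -24, -39).

(-30, -24, -39)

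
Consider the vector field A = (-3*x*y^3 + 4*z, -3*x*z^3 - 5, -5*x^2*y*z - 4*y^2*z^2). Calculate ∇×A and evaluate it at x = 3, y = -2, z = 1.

(∇×A)₁ = ∂A₃/∂y − ∂A₂/∂z = -5*x^2*z + 9*x*z^2 - 8*y*z^2
(∇×A)₂ = ∂A₁/∂z − ∂A₃/∂x = 10*x*y*z + 4
(∇×A)₃ = ∂A₂/∂x − ∂A₁/∂y = 9*x*y^2 - 3*z^3
∇×A = (-5*x^2*z + 9*x*z^2 - 8*y*z^2, 10*x*y*z + 4, 9*x*y^2 - 3*z^3)
At (3, -2, 1): (-2, -56, 105).

(-2, -56, 105)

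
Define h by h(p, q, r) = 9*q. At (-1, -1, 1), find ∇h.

(0, 9, 0)

∂h/∂p = 0
∂h/∂q = 9
∂h/∂r = 0
∇h = (0, 9, 0)
At (-1, -1, 1): (0, 9, 0).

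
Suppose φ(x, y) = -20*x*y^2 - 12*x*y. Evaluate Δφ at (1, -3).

-40

∂²φ/∂x² = 0
∂²φ/∂y² = -40*x
∇²φ = -40*x
At (1, -3): -40.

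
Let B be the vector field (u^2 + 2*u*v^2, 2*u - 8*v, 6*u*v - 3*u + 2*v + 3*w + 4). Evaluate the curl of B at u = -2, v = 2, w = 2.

(∇×B)₁ = ∂B₃/∂v − ∂B₂/∂w = 6*u + 2
(∇×B)₂ = ∂B₁/∂w − ∂B₃/∂u = -6*v + 3
(∇×B)₃ = ∂B₂/∂u − ∂B₁/∂v = -4*u*v + 2
∇×B = (6*u + 2, -6*v + 3, -4*u*v + 2)
At (-2, 2, 2): (-10, -9, 18).

(-10, -9, 18)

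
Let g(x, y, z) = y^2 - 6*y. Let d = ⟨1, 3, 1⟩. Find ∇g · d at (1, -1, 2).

∂g/∂x = 0
∂g/∂y = 2*y - 6
∂g/∂z = 0
∇g at (1, -1, 2) = (0, -8, 0)
∇g · d = (0)(1) + (-8)(3) + (0)(1) = -24

-24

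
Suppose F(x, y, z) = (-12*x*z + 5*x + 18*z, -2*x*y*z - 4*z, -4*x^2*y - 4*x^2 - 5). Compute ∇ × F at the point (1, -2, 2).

(-4, -2, 8)

(∇×F)₁ = ∂F₃/∂y − ∂F₂/∂z = -4*x^2 + 2*x*y + 4
(∇×F)₂ = ∂F₁/∂z − ∂F₃/∂x = 8*x*y - 4*x + 18
(∇×F)₃ = ∂F₂/∂x − ∂F₁/∂y = -2*y*z
∇×F = (-4*x^2 + 2*x*y + 4, 8*x*y - 4*x + 18, -2*y*z)
At (1, -2, 2): (-4, -2, 8).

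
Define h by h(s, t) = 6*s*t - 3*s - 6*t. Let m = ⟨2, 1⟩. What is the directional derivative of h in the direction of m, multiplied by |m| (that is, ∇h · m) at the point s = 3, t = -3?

∂h/∂s = 6*t - 3
∂h/∂t = 6*s - 6
∇h at (3, -3) = (-21, 12)
∇h · m = (-21)(2) + (12)(1) = -30

-30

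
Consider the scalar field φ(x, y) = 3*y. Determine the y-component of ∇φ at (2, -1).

3

(∇φ)_2 = ∂φ/∂y = 3
At (2, -1): 3.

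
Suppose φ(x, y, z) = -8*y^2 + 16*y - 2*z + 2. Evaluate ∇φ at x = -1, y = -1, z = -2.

(0, 32, -2)

∂φ/∂x = 0
∂φ/∂y = -16*y + 16
∂φ/∂z = -2
∇φ = (0, -16*y + 16, -2)
At (-1, -1, -2): (0, 32, -2).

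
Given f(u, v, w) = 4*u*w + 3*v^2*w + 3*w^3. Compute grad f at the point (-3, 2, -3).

∂f/∂u = 4*w
∂f/∂v = 6*v*w
∂f/∂w = 4*u + 3*v^2 + 9*w^2
∇f = (4*w, 6*v*w, 4*u + 3*v^2 + 9*w^2)
At (-3, 2, -3): (-12, -36, 81).

(-12, -36, 81)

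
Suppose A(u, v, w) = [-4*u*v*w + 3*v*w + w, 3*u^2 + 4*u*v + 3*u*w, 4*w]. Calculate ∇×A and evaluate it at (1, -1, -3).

(-3, 2, -10)

(∇×A)₁ = ∂A₃/∂v − ∂A₂/∂w = -3*u
(∇×A)₂ = ∂A₁/∂w − ∂A₃/∂u = -4*u*v + 3*v + 1
(∇×A)₃ = ∂A₂/∂u − ∂A₁/∂v = 4*u*w + 6*u + 4*v
∇×A = (-3*u, -4*u*v + 3*v + 1, 4*u*w + 6*u + 4*v)
At (1, -1, -3): (-3, 2, -10).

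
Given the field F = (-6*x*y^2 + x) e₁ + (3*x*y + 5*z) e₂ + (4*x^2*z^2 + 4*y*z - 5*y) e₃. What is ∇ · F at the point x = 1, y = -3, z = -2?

∂F₁/∂x = -6*y^2 + 1
∂F₂/∂y = 3*x
∂F₃/∂z = 8*x^2*z + 4*y
∇·F = 8*x^2*z + 3*x - 6*y^2 + 4*y + 1
At (1, -3, -2): -78.

-78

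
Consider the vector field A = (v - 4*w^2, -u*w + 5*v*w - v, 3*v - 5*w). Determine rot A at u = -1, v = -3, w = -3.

(17, 24, 2)

(∇×A)₁ = ∂A₃/∂v − ∂A₂/∂w = u - 5*v + 3
(∇×A)₂ = ∂A₁/∂w − ∂A₃/∂u = -8*w
(∇×A)₃ = ∂A₂/∂u − ∂A₁/∂v = -w - 1
∇×A = (u - 5*v + 3, -8*w, -w - 1)
At (-1, -3, -3): (17, 24, 2).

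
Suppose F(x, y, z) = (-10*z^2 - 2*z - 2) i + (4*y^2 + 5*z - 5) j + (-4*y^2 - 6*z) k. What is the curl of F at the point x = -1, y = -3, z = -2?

(∇×F)₁ = ∂F₃/∂y − ∂F₂/∂z = -8*y - 5
(∇×F)₂ = ∂F₁/∂z − ∂F₃/∂x = -20*z - 2
(∇×F)₃ = ∂F₂/∂x − ∂F₁/∂y = 0
∇×F = (-8*y - 5, -20*z - 2, 0)
At (-1, -3, -2): (19, 38, 0).

(19, 38, 0)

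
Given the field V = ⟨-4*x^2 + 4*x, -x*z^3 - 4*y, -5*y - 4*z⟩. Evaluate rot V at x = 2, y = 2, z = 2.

(∇×V)₁ = ∂V₃/∂y − ∂V₂/∂z = 3*x*z^2 - 5
(∇×V)₂ = ∂V₁/∂z − ∂V₃/∂x = 0
(∇×V)₃ = ∂V₂/∂x − ∂V₁/∂y = -z^3
∇×V = (3*x*z^2 - 5, 0, -z^3)
At (2, 2, 2): (19, 0, -8).

(19, 0, -8)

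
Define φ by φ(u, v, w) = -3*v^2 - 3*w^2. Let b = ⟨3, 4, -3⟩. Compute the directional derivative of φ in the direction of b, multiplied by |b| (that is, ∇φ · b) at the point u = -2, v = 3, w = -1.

∂φ/∂u = 0
∂φ/∂v = -6*v
∂φ/∂w = -6*w
∇φ at (-2, 3, -1) = (0, -18, 6)
∇φ · b = (0)(3) + (-18)(4) + (6)(-3) = -90

-90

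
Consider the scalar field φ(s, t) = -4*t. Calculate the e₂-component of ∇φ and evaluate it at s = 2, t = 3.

(∇φ)_2 = ∂φ/∂t = -4
At (2, 3): -4.

-4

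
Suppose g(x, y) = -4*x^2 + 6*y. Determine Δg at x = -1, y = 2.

-8

∂²g/∂x² = -8
∂²g/∂y² = 0
∇²g = -8
At (-1, 2): -8.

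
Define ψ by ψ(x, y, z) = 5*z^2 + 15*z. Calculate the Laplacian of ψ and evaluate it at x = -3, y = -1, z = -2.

10

∂²ψ/∂x² = 0
∂²ψ/∂y² = 0
∂²ψ/∂z² = 10
∇²ψ = 10
At (-3, -1, -2): 10.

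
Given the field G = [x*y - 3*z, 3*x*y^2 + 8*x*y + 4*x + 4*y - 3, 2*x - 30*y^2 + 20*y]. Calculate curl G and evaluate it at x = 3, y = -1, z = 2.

(80, -5, -4)

(∇×G)₁ = ∂G₃/∂y − ∂G₂/∂z = -60*y + 20
(∇×G)₂ = ∂G₁/∂z − ∂G₃/∂x = -5
(∇×G)₃ = ∂G₂/∂x − ∂G₁/∂y = -x + 3*y^2 + 8*y + 4
∇×G = (-60*y + 20, -5, -x + 3*y^2 + 8*y + 4)
At (3, -1, 2): (80, -5, -4).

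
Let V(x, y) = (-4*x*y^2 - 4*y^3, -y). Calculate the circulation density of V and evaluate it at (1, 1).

∂V₂/∂x = 0
∂V₁/∂y = -8*x*y - 12*y^2
Scalar curl = 8*x*y + 12*y^2
At (1, 1): 20.

20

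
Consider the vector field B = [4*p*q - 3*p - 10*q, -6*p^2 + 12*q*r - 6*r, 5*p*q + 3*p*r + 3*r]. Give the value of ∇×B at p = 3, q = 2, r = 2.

(-3, -16, -38)

(∇×B)₁ = ∂B₃/∂q − ∂B₂/∂r = 5*p - 12*q + 6
(∇×B)₂ = ∂B₁/∂r − ∂B₃/∂p = -5*q - 3*r
(∇×B)₃ = ∂B₂/∂p − ∂B₁/∂q = -16*p + 10
∇×B = (5*p - 12*q + 6, -5*q - 3*r, -16*p + 10)
At (3, 2, 2): (-3, -16, -38).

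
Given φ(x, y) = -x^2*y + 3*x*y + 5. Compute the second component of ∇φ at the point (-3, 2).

-18

(∇φ)_2 = ∂φ/∂y = -x^2 + 3*x
At (-3, 2): -18.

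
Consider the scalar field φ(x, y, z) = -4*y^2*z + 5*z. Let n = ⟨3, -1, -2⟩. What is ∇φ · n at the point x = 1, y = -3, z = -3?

∂φ/∂x = 0
∂φ/∂y = -8*y*z
∂φ/∂z = -4*y^2 + 5
∇φ at (1, -3, -3) = (0, -72, -31)
∇φ · n = (0)(3) + (-72)(-1) + (-31)(-2) = 134

134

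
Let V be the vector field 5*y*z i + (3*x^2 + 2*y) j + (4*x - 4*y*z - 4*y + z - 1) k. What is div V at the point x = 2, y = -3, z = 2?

15

∂V₁/∂x = 0
∂V₂/∂y = 2
∂V₃/∂z = -4*y + 1
∇·V = -4*y + 3
At (2, -3, 2): 15.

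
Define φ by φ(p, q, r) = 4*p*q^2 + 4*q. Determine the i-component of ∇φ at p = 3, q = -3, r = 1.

36

(∇φ)_1 = ∂φ/∂p = 4*q^2
At (3, -3, 1): 36.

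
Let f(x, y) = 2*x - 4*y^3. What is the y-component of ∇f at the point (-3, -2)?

-48

(∇f)_2 = ∂f/∂y = -12*y^2
At (-3, -2): -48.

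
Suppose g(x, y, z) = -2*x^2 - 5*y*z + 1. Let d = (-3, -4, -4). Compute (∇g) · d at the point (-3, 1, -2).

∂g/∂x = -4*x
∂g/∂y = -5*z
∂g/∂z = -5*y
∇g at (-3, 1, -2) = (12, 10, -5)
∇g · d = (12)(-3) + (10)(-4) + (-5)(-4) = -56

-56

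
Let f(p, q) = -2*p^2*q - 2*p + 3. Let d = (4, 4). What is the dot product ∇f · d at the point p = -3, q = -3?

∂f/∂p = -4*p*q - 2
∂f/∂q = -2*p^2
∇f at (-3, -3) = (-38, -18)
∇f · d = (-38)(4) + (-18)(4) = -224

-224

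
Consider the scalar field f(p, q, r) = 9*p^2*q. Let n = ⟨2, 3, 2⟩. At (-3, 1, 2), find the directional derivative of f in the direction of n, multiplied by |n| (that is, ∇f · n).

135

∂f/∂p = 18*p*q
∂f/∂q = 9*p^2
∂f/∂r = 0
∇f at (-3, 1, 2) = (-54, 81, 0)
∇f · n = (-54)(2) + (81)(3) + (0)(2) = 135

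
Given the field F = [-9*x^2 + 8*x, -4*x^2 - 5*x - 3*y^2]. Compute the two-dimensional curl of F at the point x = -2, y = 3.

∂F₂/∂x = -8*x - 5
∂F₁/∂y = 0
Scalar curl = -8*x - 5
At (-2, 3): 11.

11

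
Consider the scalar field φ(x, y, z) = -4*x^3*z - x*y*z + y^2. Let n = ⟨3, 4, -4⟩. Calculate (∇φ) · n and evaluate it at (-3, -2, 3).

-1342

∂φ/∂x = -12*x^2*z - y*z
∂φ/∂y = -x*z + 2*y
∂φ/∂z = -4*x^3 - x*y
∇φ at (-3, -2, 3) = (-318, 5, 102)
∇φ · n = (-318)(3) + (5)(4) + (102)(-4) = -1342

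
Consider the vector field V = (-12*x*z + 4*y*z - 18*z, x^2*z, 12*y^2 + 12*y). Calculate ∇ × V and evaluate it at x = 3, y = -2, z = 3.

(∇×V)₁ = ∂V₃/∂y − ∂V₂/∂z = -x^2 + 24*y + 12
(∇×V)₂ = ∂V₁/∂z − ∂V₃/∂x = -12*x + 4*y - 18
(∇×V)₃ = ∂V₂/∂x − ∂V₁/∂y = 2*x*z - 4*z
∇×V = (-x^2 + 24*y + 12, -12*x + 4*y - 18, 2*x*z - 4*z)
At (3, -2, 3): (-45, -62, 6).

(-45, -62, 6)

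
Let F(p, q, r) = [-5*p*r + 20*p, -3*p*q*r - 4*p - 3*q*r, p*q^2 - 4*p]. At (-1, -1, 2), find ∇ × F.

(∇×F)₁ = ∂F₃/∂q − ∂F₂/∂r = 5*p*q + 3*q
(∇×F)₂ = ∂F₁/∂r − ∂F₃/∂p = -5*p - q^2 + 4
(∇×F)₃ = ∂F₂/∂p − ∂F₁/∂q = -3*q*r - 4
∇×F = (5*p*q + 3*q, -5*p - q^2 + 4, -3*q*r - 4)
At (-1, -1, 2): (2, 8, 2).

(2, 8, 2)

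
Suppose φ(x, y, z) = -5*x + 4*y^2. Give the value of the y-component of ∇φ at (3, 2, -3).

(∇φ)_2 = ∂φ/∂y = 8*y
At (3, 2, -3): 16.

16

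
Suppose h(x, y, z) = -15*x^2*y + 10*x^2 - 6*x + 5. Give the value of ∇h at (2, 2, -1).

(-86, -60, 0)

∂h/∂x = -30*x*y + 20*x - 6
∂h/∂y = -15*x^2
∂h/∂z = 0
∇h = (-30*x*y + 20*x - 6, -15*x^2, 0)
At (2, 2, -1): (-86, -60, 0).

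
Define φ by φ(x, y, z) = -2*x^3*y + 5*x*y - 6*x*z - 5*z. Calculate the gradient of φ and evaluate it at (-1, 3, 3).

∂φ/∂x = -6*x^2*y + 5*y - 6*z
∂φ/∂y = -2*x^3 + 5*x
∂φ/∂z = -6*x - 5
∇φ = (-6*x^2*y + 5*y - 6*z, -2*x^3 + 5*x, -6*x - 5)
At (-1, 3, 3): (-21, -3, 1).

(-21, -3, 1)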